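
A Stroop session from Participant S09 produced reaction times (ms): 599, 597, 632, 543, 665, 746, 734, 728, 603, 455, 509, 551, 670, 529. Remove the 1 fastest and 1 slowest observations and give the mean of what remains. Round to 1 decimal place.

613.3 ms

Sorted: 455, 509, 529, 543, 551, 597, 599, 603, 632, 665, 670, 728, 734, 746
Drop lowest 1 (455) and highest 1 (746)
Remaining (n=12): Σ = 7360, mean = 7360/12 = 613.333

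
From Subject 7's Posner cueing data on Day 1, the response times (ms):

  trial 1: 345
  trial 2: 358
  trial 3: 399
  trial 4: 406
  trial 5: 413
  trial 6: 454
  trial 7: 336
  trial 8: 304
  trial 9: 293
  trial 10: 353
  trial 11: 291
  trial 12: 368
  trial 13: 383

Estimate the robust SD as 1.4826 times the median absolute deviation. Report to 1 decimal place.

60.8 ms

Sorted: 291, 293, 304, 336, 345, 353, 358, 368, 383, 399, 406, 413, 454 → median = 358
|x − 358| sorted: 0, 5, 10, 13, 22, 25, 41, 48, 54, 55, 65, 67, 96 → MAD = 41
Robust SD ≈ 1.4826 × 41 = 60.787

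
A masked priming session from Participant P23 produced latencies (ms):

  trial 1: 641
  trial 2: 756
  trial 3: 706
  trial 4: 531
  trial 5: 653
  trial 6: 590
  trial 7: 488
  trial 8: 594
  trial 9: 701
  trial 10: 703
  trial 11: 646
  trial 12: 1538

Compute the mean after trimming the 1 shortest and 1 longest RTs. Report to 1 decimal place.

Sorted: 488, 531, 590, 594, 641, 646, 653, 701, 703, 706, 756, 1538
Drop lowest 1 (488) and highest 1 (1538)
Remaining (n=10): Σ = 6521, mean = 6521/10 = 652.100

652.1 ms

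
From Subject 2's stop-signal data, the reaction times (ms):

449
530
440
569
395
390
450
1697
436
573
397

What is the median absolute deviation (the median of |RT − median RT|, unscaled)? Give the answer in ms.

54 ms

Sorted: 390, 395, 397, 436, 440, 449, 450, 530, 569, 573, 1697 → median = 449
|x − 449|: 0, 81, 9, 120, 54, 59, 1, 1248, 13, 124, 52
Sorted deviations: 0, 1, 9, 13, 52, 54, 59, 81, 120, 124, 1248 → MAD = 54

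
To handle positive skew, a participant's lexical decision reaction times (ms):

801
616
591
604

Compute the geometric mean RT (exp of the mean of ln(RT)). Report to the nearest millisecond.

ln(RT): 6.6859, 6.4232, 6.3818, 6.4036
Mean ln(RT) = 25.8945/4 = 6.47362
Geometric mean = exp(6.47362) = 647.83 ms

648 ms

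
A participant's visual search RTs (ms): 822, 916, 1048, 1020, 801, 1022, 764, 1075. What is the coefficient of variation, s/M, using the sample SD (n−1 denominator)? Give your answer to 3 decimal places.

0.133

n = 8, Σ = 7468, M = 933.5000
Σ(x−M)² = 107472.000; s = √(107472.000/7) = 123.9078
CV = 123.9078 / 933.5000 = 0.13273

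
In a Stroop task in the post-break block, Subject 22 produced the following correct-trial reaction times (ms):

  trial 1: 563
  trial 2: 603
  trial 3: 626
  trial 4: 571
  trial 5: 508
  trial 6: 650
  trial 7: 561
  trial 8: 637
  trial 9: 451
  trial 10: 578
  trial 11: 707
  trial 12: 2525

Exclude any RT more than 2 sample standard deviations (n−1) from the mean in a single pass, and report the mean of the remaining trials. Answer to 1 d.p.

586.8 ms

n = 12, ΣRT = 8980, M = 748.333
Σ(x−M)² = 3492474.67; s = √(3492474.67/11) = 563.469
Cutoffs: 748.333 ± 2·563.469 → [-378.6, 1875.3]
Outside: 2525 → excluded.
Retained (n=11): Σ = 6455, mean = 6455/11 = 586.818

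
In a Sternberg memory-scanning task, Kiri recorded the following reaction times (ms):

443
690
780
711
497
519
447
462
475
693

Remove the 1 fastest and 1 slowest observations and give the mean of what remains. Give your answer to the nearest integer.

562 ms

Sorted: 443, 447, 462, 475, 497, 519, 690, 693, 711, 780
Drop lowest 1 (443) and highest 1 (780)
Remaining (n=8): Σ = 4494, mean = 4494/8 = 561.750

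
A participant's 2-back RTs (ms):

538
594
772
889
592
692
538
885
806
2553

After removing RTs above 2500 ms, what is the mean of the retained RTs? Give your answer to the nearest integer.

Excluded: 2553
Retained (n=9): Σ = 6306
Mean = 6306/9 = 700.6667

701 ms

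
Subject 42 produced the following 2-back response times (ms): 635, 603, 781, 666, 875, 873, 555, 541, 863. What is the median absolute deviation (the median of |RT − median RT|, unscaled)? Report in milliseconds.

115 ms

Sorted: 541, 555, 603, 635, 666, 781, 863, 873, 875 → median = 666
|x − 666|: 31, 63, 115, 0, 209, 207, 111, 125, 197
Sorted deviations: 0, 31, 63, 111, 115, 125, 197, 207, 209 → MAD = 115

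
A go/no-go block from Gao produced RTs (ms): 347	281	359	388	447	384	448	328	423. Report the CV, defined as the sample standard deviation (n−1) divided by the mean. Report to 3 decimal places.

0.148

n = 9, Σ = 3405, M = 378.3333
Σ(x−M)² = 25052.000; s = √(25052.000/8) = 55.9598
CV = 55.9598 / 378.3333 = 0.14791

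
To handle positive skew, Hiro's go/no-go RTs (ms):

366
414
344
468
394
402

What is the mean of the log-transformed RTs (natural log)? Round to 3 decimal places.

ln(RT): 5.9026, 6.0259, 5.8406, 6.1485, 5.9764, 5.9965
Σ ln(RT) = 35.8904
Mean = 35.8904/6 = 5.98174

5.982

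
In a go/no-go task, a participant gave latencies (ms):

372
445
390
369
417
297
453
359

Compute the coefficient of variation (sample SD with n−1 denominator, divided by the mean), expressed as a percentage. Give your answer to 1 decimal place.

n = 8, Σ = 3102, M = 387.7500
Σ(x−M)² = 18057.500; s = √(18057.500/7) = 50.7902
CV = 50.7902 / 387.7500 = 0.13099 = 13.099%

13.1%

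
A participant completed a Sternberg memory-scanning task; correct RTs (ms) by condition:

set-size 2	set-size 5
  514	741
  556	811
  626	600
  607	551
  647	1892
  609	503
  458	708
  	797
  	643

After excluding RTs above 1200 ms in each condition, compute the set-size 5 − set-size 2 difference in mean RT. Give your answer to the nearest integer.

set-size 5: exclude 1892
M(set-size 2) = 4017/7 = 573.857
M(set-size 5) = 5354/8 = 669.250
Difference = 669.250 − 573.857 = 95.393 ms

95 ms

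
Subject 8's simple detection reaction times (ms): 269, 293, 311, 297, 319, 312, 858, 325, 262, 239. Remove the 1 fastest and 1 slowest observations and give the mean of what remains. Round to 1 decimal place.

298.5 ms

Sorted: 239, 262, 269, 293, 297, 311, 312, 319, 325, 858
Drop lowest 1 (239) and highest 1 (858)
Remaining (n=8): Σ = 2388, mean = 2388/8 = 298.500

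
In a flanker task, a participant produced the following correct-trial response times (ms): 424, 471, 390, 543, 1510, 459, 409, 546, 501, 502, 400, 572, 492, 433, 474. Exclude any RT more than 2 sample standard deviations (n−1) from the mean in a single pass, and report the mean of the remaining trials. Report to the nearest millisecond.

473 ms

n = 15, ΣRT = 8126, M = 541.733
Σ(x−M)² = 1047036.93; s = √(1047036.93/14) = 273.475
Cutoffs: 541.733 ± 2·273.475 → [-5.2, 1088.7]
Outside: 1510 → excluded.
Retained (n=14): Σ = 6616, mean = 6616/14 = 472.571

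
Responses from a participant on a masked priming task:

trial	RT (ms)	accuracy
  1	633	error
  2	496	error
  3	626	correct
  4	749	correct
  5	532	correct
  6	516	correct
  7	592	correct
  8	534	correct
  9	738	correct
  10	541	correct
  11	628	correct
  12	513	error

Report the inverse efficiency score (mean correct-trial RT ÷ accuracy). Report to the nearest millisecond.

808 ms

Correct trials (n=9): 626, 749, 532, 516, 592, 534, 738, 541, 628
Mean correct RT = 5456/9 = 606.2222 ms
Proportion correct = 9/12
IES = 606.2222 / (9/12) = 808.296 ms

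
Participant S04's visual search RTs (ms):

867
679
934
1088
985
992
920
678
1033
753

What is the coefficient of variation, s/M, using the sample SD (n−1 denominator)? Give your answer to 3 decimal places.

0.163

n = 10, Σ = 8929, M = 892.9000
Σ(x−M)² = 190596.900; s = √(190596.900/9) = 145.5247
CV = 145.5247 / 892.9000 = 0.16298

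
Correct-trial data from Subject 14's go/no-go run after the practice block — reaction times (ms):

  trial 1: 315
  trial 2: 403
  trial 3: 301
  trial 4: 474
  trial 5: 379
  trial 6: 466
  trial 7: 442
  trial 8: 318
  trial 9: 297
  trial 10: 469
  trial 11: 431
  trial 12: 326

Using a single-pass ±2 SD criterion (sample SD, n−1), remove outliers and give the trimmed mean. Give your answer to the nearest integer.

n = 12, ΣRT = 4621, M = 385.083
Σ(x−M)² = 54932.92; s = √(54932.92/11) = 70.668
Cutoffs: 385.083 ± 2·70.668 → [243.7, 526.4]
No RTs fall outside the cutoffs; all 12 retained. Mean = 4621/12 = 385.083

385 ms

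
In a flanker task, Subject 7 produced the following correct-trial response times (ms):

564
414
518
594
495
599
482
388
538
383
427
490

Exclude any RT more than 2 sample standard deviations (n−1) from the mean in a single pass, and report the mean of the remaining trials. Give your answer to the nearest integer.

n = 12, ΣRT = 5892, M = 491.000
Σ(x−M)² = 62936.00; s = √(62936.00/11) = 75.640
Cutoffs: 491.000 ± 2·75.640 → [339.7, 642.3]
No RTs fall outside the cutoffs; all 12 retained. Mean = 5892/12 = 491.000

491 ms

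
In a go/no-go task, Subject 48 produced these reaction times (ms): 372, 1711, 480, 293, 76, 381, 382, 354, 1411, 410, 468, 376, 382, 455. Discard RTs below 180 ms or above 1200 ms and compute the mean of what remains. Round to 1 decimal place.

395.7 ms

Excluded: 76, 1411, 1711
Retained (n=11): Σ = 4353
Mean = 4353/11 = 395.7273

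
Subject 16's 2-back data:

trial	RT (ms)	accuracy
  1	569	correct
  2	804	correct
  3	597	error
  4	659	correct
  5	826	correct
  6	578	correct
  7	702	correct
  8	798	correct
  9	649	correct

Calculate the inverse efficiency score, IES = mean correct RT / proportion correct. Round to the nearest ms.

Correct trials (n=8): 569, 804, 659, 826, 578, 702, 798, 649
Mean correct RT = 5585/8 = 698.1250 ms
Proportion correct = 8/9
IES = 698.1250 / (8/9) = 785.391 ms

785 ms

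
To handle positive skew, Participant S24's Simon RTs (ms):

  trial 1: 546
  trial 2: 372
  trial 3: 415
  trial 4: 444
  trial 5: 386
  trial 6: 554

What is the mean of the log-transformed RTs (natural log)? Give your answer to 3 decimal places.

6.103

ln(RT): 6.3026, 5.9189, 6.0283, 6.0958, 5.9558, 6.3172
Σ ln(RT) = 36.6186
Mean = 36.6186/6 = 6.10310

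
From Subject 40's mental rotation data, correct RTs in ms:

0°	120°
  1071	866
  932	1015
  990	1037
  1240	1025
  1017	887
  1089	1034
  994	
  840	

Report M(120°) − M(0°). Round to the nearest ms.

-44 ms

M(0°) = 8173/8 = 1021.625
M(120°) = 5864/6 = 977.333
Difference = 977.333 − 1021.625 = -44.292 ms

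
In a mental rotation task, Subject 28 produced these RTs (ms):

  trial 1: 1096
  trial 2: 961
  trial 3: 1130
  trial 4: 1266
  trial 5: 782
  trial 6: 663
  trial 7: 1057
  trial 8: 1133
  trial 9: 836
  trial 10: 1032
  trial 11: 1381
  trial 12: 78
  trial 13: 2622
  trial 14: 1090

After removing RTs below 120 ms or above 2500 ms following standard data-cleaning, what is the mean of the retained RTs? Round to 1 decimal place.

1035.6 ms

Excluded: 78, 2622
Retained (n=12): Σ = 12427
Mean = 12427/12 = 1035.5833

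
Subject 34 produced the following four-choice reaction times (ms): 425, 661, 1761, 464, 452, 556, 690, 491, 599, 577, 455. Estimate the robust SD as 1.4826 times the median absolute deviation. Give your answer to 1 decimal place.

Sorted: 425, 452, 455, 464, 491, 556, 577, 599, 661, 690, 1761 → median = 556
|x − 556| sorted: 0, 21, 43, 65, 92, 101, 104, 105, 131, 134, 1205 → MAD = 101
Robust SD ≈ 1.4826 × 101 = 149.743

149.7 ms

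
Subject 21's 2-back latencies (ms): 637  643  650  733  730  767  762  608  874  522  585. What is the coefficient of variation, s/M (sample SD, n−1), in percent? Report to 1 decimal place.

n = 11, Σ = 7511, M = 682.8182
Σ(x−M)² = 100441.636; s = √(100441.636/10) = 100.2206
CV = 100.2206 / 682.8182 = 0.14677 = 14.677%

14.7%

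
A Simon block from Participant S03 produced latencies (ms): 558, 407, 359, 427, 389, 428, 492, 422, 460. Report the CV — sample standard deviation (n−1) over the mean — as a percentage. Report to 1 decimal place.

13.5%

n = 9, Σ = 3942, M = 438.0000
Σ(x−M)² = 27880.000; s = √(27880.000/8) = 59.0339
CV = 59.0339 / 438.0000 = 0.13478 = 13.478%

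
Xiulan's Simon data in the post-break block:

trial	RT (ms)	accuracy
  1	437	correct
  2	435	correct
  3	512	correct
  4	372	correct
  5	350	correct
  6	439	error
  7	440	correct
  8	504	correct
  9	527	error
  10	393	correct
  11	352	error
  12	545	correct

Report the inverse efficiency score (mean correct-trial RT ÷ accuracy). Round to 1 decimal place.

Correct trials (n=9): 437, 435, 512, 372, 350, 440, 504, 393, 545
Mean correct RT = 3988/9 = 443.1111 ms
Proportion correct = 9/12
IES = 443.1111 / (9/12) = 590.815 ms

590.8 ms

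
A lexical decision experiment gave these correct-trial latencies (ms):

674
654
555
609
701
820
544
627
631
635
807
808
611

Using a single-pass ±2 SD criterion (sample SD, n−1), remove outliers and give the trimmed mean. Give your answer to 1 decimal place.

667.4 ms

n = 13, ΣRT = 8676, M = 667.385
Σ(x−M)² = 102355.08; s = √(102355.08/12) = 92.356
Cutoffs: 667.385 ± 2·92.356 → [482.7, 852.1]
No RTs fall outside the cutoffs; all 13 retained. Mean = 8676/13 = 667.385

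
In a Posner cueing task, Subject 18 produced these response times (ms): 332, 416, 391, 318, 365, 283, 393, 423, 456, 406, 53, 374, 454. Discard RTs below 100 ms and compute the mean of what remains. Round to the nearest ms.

384 ms

Excluded: 53
Retained (n=12): Σ = 4611
Mean = 4611/12 = 384.2500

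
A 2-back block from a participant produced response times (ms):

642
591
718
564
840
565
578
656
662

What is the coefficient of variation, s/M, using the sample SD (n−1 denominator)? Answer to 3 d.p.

0.139

n = 9, Σ = 5816, M = 646.2222
Σ(x−M)² = 64125.556; s = √(64125.556/8) = 89.5304
CV = 89.5304 / 646.2222 = 0.13854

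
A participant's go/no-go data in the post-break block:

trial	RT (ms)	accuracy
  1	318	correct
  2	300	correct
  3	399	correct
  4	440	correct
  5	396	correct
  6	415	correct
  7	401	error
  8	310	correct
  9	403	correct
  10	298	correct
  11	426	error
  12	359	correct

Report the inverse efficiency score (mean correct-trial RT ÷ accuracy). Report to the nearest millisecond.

Correct trials (n=10): 318, 300, 399, 440, 396, 415, 310, 403, 298, 359
Mean correct RT = 3638/10 = 363.8000 ms
Proportion correct = 10/12
IES = 363.8000 / (10/12) = 436.560 ms

437 ms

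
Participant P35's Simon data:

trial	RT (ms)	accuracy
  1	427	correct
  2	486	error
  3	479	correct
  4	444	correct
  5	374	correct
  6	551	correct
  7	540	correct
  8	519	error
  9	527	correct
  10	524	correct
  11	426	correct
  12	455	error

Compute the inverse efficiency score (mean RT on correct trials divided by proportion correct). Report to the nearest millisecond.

636 ms

Correct trials (n=9): 427, 479, 444, 374, 551, 540, 527, 524, 426
Mean correct RT = 4292/9 = 476.8889 ms
Proportion correct = 9/12
IES = 476.8889 / (9/12) = 635.852 ms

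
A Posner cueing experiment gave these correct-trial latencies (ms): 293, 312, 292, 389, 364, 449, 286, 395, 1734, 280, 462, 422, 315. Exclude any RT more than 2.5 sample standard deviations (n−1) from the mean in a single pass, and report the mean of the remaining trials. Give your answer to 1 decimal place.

354.9 ms

n = 13, ΣRT = 5993, M = 461.000
Σ(x−M)² = 1804832.00; s = √(1804832.00/12) = 387.818
Cutoffs: 461.000 ± 2.5·387.818 → [-508.5, 1430.5]
Outside: 1734 → excluded.
Retained (n=12): Σ = 4259, mean = 4259/12 = 354.917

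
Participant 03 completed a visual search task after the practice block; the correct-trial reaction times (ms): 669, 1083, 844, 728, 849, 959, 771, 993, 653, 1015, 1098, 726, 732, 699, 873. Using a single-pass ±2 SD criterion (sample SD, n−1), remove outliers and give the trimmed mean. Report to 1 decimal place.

n = 15, ΣRT = 12692, M = 846.133
Σ(x−M)² = 320485.73; s = √(320485.73/14) = 151.300
Cutoffs: 846.133 ± 2·151.300 → [543.5, 1148.7]
No RTs fall outside the cutoffs; all 15 retained. Mean = 12692/15 = 846.133

846.1 ms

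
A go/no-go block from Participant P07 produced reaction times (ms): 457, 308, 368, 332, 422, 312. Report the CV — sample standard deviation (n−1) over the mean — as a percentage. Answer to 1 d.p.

n = 6, Σ = 2199, M = 366.5000
Σ(x−M)² = 18855.500; s = √(18855.500/5) = 61.4093
CV = 61.4093 / 366.5000 = 0.16756 = 16.756%

16.8%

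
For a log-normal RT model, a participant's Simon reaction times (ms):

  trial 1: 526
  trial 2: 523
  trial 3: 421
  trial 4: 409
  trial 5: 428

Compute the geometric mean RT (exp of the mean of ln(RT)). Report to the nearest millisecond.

ln(RT): 6.2653, 6.2596, 6.0426, 6.0137, 6.0591
Mean ln(RT) = 30.6404/5 = 6.12807
Geometric mean = exp(6.12807) = 458.55 ms

459 ms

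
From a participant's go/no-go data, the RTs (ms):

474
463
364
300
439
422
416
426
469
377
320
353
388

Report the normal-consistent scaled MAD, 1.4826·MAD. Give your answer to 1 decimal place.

Sorted: 300, 320, 353, 364, 377, 388, 416, 422, 426, 439, 463, 469, 474 → median = 416
|x − 416| sorted: 0, 6, 10, 23, 28, 39, 47, 52, 53, 58, 63, 96, 116 → MAD = 47
Robust SD ≈ 1.4826 × 47 = 69.682

69.7 ms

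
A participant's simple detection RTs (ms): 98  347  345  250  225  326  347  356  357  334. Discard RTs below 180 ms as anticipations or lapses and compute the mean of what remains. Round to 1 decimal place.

320.8 ms

Excluded: 98
Retained (n=9): Σ = 2887
Mean = 2887/9 = 320.7778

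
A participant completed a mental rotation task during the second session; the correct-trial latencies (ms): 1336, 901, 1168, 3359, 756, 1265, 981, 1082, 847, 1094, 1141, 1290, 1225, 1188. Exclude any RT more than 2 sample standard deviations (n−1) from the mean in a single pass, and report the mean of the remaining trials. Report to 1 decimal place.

1098.0 ms

n = 14, ΣRT = 17633, M = 1259.500
Σ(x−M)² = 5132079.50; s = √(5132079.50/13) = 628.312
Cutoffs: 1259.500 ± 2·628.312 → [2.9, 2516.1]
Outside: 3359 → excluded.
Retained (n=13): Σ = 14274, mean = 14274/13 = 1098.000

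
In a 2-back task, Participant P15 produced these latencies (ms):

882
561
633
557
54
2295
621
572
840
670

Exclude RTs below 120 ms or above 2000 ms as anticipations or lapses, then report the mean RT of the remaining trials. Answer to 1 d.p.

667.0 ms

Excluded: 54, 2295
Retained (n=8): Σ = 5336
Mean = 5336/8 = 667.0000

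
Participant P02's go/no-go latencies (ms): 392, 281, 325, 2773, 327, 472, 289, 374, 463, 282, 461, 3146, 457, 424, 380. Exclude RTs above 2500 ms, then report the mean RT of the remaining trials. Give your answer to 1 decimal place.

Excluded: 2773, 3146
Retained (n=13): Σ = 4927
Mean = 4927/13 = 379.0000

379.0 ms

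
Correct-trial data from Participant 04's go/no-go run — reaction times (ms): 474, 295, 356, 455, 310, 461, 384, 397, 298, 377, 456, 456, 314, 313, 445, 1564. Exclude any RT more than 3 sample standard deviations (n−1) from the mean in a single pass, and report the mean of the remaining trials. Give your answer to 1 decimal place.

386.1 ms

n = 16, ΣRT = 7355, M = 459.688
Σ(x−M)² = 1365637.44; s = √(1365637.44/15) = 301.732
Cutoffs: 459.688 ± 3·301.732 → [-445.5, 1364.9]
Outside: 1564 → excluded.
Retained (n=15): Σ = 5791, mean = 5791/15 = 386.067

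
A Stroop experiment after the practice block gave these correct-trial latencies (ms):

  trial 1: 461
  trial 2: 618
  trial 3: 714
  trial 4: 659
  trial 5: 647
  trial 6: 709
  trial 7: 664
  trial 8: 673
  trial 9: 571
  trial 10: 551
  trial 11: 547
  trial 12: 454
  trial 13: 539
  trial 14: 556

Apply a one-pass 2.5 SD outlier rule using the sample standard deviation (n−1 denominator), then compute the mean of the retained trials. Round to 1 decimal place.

n = 14, ΣRT = 8363, M = 597.357
Σ(x−M)² = 92563.21; s = √(92563.21/13) = 84.382
Cutoffs: 597.357 ± 2.5·84.382 → [386.4, 808.3]
No RTs fall outside the cutoffs; all 14 retained. Mean = 8363/14 = 597.357

597.4 ms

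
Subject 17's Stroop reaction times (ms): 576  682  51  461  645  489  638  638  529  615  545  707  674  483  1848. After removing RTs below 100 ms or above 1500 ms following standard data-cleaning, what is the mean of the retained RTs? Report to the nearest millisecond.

Excluded: 51, 1848
Retained (n=13): Σ = 7682
Mean = 7682/13 = 590.9231

591 ms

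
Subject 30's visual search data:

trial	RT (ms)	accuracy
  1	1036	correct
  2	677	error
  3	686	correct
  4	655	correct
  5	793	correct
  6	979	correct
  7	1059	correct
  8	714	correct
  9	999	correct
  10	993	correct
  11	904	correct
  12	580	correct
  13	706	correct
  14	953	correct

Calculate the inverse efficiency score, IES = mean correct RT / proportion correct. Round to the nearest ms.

Correct trials (n=13): 1036, 686, 655, 793, 979, 1059, 714, 999, 993, 904, 580, 706, 953
Mean correct RT = 11057/13 = 850.5385 ms
Proportion correct = 13/14
IES = 850.5385 / (13/14) = 915.964 ms

916 ms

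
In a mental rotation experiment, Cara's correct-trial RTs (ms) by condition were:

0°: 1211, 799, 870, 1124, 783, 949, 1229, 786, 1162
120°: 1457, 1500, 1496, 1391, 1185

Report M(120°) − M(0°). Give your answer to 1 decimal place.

M(0°) = 8913/9 = 990.333
M(120°) = 7029/5 = 1405.800
Difference = 1405.800 − 990.333 = 415.467 ms

415.5 ms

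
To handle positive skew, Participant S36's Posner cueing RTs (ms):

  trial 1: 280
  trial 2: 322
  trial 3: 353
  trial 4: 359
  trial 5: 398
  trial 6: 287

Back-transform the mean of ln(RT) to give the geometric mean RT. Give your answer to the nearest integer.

ln(RT): 5.6348, 5.7746, 5.8665, 5.8833, 5.9865, 5.6595
Mean ln(RT) = 34.8051/6 = 5.80084
Geometric mean = exp(5.80084) = 330.58 ms

331 ms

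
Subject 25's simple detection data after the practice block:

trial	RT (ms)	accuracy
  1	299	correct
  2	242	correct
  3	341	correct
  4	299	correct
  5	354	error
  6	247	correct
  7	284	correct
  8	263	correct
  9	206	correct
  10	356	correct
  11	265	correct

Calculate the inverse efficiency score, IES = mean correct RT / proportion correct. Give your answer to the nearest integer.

Correct trials (n=10): 299, 242, 341, 299, 247, 284, 263, 206, 356, 265
Mean correct RT = 2802/10 = 280.2000 ms
Proportion correct = 10/11
IES = 280.2000 / (10/11) = 308.220 ms

308 ms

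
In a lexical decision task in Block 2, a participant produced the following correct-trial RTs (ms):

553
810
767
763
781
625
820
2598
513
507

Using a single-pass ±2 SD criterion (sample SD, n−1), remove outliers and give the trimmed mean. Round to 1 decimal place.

n = 10, ΣRT = 8737, M = 873.700
Σ(x−M)² = 3441658.10; s = √(3441658.10/9) = 618.390
Cutoffs: 873.700 ± 2·618.390 → [-363.1, 2110.5]
Outside: 2598 → excluded.
Retained (n=9): Σ = 6139, mean = 6139/9 = 682.111

682.1 ms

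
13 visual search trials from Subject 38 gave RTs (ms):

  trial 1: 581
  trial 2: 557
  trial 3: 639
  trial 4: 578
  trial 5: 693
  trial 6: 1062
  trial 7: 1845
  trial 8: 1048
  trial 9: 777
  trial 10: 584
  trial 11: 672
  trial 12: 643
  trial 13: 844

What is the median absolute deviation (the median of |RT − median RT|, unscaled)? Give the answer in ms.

Sorted: 557, 578, 581, 584, 639, 643, 672, 693, 777, 844, 1048, 1062, 1845 → median = 672
|x − 672|: 91, 115, 33, 94, 21, 390, 1173, 376, 105, 88, 0, 29, 172
Sorted deviations: 0, 21, 29, 33, 88, 91, 94, 105, 115, 172, 376, 390, 1173 → MAD = 94

94 ms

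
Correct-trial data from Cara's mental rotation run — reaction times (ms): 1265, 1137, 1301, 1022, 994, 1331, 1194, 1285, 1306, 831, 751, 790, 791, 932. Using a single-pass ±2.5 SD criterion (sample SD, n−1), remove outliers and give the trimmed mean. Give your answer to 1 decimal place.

1066.4 ms

n = 14, ΣRT = 14930, M = 1066.429
Σ(x−M)² = 623361.43; s = √(623361.43/13) = 218.977
Cutoffs: 1066.429 ± 2.5·218.977 → [519.0, 1613.9]
No RTs fall outside the cutoffs; all 14 retained. Mean = 14930/14 = 1066.429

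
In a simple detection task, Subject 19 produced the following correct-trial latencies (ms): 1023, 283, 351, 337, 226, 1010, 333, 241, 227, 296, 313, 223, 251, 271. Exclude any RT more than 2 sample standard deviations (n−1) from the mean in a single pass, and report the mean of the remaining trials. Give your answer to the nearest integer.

n = 14, ΣRT = 5385, M = 384.643
Σ(x−M)² = 955517.21; s = √(955517.21/13) = 271.111
Cutoffs: 384.643 ± 2·271.111 → [-157.6, 926.9]
Outside: 1010, 1023 → excluded.
Retained (n=12): Σ = 3352, mean = 3352/12 = 279.333

279 ms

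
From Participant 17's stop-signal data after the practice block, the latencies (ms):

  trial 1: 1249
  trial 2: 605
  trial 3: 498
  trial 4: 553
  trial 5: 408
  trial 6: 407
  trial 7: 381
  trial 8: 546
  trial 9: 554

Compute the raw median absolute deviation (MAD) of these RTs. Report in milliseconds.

Sorted: 381, 407, 408, 498, 546, 553, 554, 605, 1249 → median = 546
|x − 546|: 703, 59, 48, 7, 138, 139, 165, 0, 8
Sorted deviations: 0, 7, 8, 48, 59, 138, 139, 165, 703 → MAD = 59

59 ms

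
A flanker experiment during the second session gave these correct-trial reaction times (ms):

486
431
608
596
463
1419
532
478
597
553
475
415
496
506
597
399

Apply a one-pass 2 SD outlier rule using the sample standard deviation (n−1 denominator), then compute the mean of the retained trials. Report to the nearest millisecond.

n = 16, ΣRT = 9051, M = 565.688
Σ(x−M)² = 843967.44; s = √(843967.44/15) = 237.201
Cutoffs: 565.688 ± 2·237.201 → [91.3, 1040.1]
Outside: 1419 → excluded.
Retained (n=15): Σ = 7632, mean = 7632/15 = 508.800

509 ms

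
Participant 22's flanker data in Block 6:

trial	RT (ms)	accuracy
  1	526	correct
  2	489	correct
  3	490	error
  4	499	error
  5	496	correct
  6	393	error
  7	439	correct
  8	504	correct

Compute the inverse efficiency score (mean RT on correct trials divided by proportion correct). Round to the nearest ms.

785 ms

Correct trials (n=5): 526, 489, 496, 439, 504
Mean correct RT = 2454/5 = 490.8000 ms
Proportion correct = 5/8
IES = 490.8000 / (5/8) = 785.280 ms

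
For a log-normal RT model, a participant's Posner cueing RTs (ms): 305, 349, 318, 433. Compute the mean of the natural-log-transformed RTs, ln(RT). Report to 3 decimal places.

5.852

ln(RT): 5.7203, 5.8551, 5.7621, 6.0707
Σ ln(RT) = 23.4082
Mean = 23.4082/4 = 5.85204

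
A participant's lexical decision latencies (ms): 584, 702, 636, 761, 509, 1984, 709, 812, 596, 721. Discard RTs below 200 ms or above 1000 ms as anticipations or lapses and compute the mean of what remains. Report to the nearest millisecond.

Excluded: 1984
Retained (n=9): Σ = 6030
Mean = 6030/9 = 670.0000

670 ms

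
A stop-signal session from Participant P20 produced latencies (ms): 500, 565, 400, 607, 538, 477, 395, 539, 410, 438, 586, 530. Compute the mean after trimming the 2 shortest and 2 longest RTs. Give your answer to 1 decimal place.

Sorted: 395, 400, 410, 438, 477, 500, 530, 538, 539, 565, 586, 607
Drop lowest 2 (395, 400) and highest 2 (586, 607)
Remaining (n=8): Σ = 3997, mean = 3997/8 = 499.625

499.6 ms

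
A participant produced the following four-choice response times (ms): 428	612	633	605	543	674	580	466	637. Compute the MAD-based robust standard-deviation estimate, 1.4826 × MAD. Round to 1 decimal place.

Sorted: 428, 466, 543, 580, 605, 612, 633, 637, 674 → median = 605
|x − 605| sorted: 0, 7, 25, 28, 32, 62, 69, 139, 177 → MAD = 32
Robust SD ≈ 1.4826 × 32 = 47.443

47.4 ms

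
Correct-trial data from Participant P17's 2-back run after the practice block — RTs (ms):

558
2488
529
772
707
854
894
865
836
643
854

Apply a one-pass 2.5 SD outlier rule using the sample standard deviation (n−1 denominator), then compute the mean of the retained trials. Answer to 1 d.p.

751.2 ms

n = 11, ΣRT = 10000, M = 909.091
Σ(x−M)² = 2904710.91; s = √(2904710.91/10) = 538.954
Cutoffs: 909.091 ± 2.5·538.954 → [-438.3, 2256.5]
Outside: 2488 → excluded.
Retained (n=10): Σ = 7512, mean = 7512/10 = 751.200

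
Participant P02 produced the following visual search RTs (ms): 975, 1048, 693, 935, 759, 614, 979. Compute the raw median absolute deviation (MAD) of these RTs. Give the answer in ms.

Sorted: 614, 693, 759, 935, 975, 979, 1048 → median = 935
|x − 935|: 40, 113, 242, 0, 176, 321, 44
Sorted deviations: 0, 40, 44, 113, 176, 242, 321 → MAD = 113

113 ms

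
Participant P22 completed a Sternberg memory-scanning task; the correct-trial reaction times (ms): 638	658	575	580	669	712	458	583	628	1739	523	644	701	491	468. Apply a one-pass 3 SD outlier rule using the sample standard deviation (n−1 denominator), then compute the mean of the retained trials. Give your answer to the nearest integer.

595 ms

n = 15, ΣRT = 10067, M = 671.133
Σ(x−M)² = 1313167.73; s = √(1313167.73/14) = 306.264
Cutoffs: 671.133 ± 3·306.264 → [-247.7, 1589.9]
Outside: 1739 → excluded.
Retained (n=14): Σ = 8328, mean = 8328/14 = 594.857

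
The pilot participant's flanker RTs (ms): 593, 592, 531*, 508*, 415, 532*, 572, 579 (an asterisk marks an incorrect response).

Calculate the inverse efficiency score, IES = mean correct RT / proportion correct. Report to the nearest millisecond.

880 ms

Correct trials (n=5): 593, 592, 415, 572, 579
Mean correct RT = 2751/5 = 550.2000 ms
Proportion correct = 5/8
IES = 550.2000 / (5/8) = 880.320 ms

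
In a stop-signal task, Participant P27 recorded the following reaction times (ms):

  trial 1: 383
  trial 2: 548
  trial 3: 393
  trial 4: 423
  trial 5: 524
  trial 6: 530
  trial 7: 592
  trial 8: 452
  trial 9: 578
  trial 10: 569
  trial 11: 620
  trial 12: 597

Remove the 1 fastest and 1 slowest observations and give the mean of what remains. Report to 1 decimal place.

Sorted: 383, 393, 423, 452, 524, 530, 548, 569, 578, 592, 597, 620
Drop lowest 1 (383) and highest 1 (620)
Remaining (n=10): Σ = 5206, mean = 5206/10 = 520.600

520.6 ms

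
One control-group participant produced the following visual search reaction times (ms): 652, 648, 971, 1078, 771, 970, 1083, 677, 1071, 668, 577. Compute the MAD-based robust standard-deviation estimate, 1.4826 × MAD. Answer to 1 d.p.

287.6 ms

Sorted: 577, 648, 652, 668, 677, 771, 970, 971, 1071, 1078, 1083 → median = 771
|x − 771| sorted: 0, 94, 103, 119, 123, 194, 199, 200, 300, 307, 312 → MAD = 194
Robust SD ≈ 1.4826 × 194 = 287.624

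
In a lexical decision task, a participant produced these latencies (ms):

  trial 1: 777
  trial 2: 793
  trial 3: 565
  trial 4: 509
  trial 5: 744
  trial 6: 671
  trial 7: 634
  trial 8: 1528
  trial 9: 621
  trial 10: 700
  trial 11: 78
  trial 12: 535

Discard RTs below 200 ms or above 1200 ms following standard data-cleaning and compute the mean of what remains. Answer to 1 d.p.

654.9 ms

Excluded: 78, 1528
Retained (n=10): Σ = 6549
Mean = 6549/10 = 654.9000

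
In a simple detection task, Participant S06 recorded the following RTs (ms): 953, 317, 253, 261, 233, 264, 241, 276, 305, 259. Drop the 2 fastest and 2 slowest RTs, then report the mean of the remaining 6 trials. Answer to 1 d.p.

269.7 ms

Sorted: 233, 241, 253, 259, 261, 264, 276, 305, 317, 953
Drop lowest 2 (233, 241) and highest 2 (317, 953)
Remaining (n=6): Σ = 1618, mean = 1618/6 = 269.667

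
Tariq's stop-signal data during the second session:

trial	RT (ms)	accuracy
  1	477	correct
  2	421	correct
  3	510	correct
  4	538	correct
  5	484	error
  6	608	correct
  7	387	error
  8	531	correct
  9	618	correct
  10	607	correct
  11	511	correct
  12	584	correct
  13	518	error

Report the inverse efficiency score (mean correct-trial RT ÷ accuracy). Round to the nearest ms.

Correct trials (n=10): 477, 421, 510, 538, 608, 531, 618, 607, 511, 584
Mean correct RT = 5405/10 = 540.5000 ms
Proportion correct = 10/13
IES = 540.5000 / (10/13) = 702.650 ms

703 ms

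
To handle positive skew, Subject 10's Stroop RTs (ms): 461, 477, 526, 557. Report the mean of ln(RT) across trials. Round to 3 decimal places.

6.222

ln(RT): 6.1334, 6.1675, 6.2653, 6.3226
Σ ln(RT) = 24.8888
Mean = 24.8888/4 = 6.22220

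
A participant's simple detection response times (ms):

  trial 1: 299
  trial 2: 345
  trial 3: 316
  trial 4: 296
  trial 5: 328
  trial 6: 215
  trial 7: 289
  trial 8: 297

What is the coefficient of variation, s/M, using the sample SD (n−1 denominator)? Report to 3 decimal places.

0.129

n = 8, Σ = 2385, M = 298.1250
Σ(x−M)² = 10408.875; s = √(10408.875/7) = 38.5614
CV = 38.5614 / 298.1250 = 0.12935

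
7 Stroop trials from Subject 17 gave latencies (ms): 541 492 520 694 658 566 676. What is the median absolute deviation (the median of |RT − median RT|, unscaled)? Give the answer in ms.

74 ms

Sorted: 492, 520, 541, 566, 658, 676, 694 → median = 566
|x − 566|: 25, 74, 46, 128, 92, 0, 110
Sorted deviations: 0, 25, 46, 74, 92, 110, 128 → MAD = 74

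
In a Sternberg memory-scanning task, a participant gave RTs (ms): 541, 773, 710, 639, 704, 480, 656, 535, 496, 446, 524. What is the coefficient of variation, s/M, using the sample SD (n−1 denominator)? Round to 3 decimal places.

n = 11, Σ = 6504, M = 591.2727
Σ(x−M)² = 119078.182; s = √(119078.182/10) = 109.1229
CV = 109.1229 / 591.2727 = 0.18456

0.185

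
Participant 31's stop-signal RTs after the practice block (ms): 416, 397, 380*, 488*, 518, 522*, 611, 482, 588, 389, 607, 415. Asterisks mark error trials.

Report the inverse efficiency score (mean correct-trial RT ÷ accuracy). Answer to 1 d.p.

655.3 ms

Correct trials (n=9): 416, 397, 518, 611, 482, 588, 389, 607, 415
Mean correct RT = 4423/9 = 491.4444 ms
Proportion correct = 9/12
IES = 491.4444 / (9/12) = 655.259 ms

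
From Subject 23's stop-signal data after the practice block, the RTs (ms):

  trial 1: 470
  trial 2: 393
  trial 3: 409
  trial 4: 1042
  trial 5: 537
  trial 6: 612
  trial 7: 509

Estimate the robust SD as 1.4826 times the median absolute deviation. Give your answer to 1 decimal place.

148.3 ms

Sorted: 393, 409, 470, 509, 537, 612, 1042 → median = 509
|x − 509| sorted: 0, 28, 39, 100, 103, 116, 533 → MAD = 100
Robust SD ≈ 1.4826 × 100 = 148.260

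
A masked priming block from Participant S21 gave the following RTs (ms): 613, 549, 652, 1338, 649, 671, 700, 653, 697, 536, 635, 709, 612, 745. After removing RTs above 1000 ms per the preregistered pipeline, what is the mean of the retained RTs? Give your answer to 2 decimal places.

Excluded: 1338
Retained (n=13): Σ = 8421
Mean = 8421/13 = 647.7692

647.77 ms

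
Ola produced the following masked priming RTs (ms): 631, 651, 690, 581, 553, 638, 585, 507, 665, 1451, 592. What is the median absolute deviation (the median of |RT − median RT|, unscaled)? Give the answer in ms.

Sorted: 507, 553, 581, 585, 592, 631, 638, 651, 665, 690, 1451 → median = 631
|x − 631|: 0, 20, 59, 50, 78, 7, 46, 124, 34, 820, 39
Sorted deviations: 0, 7, 20, 34, 39, 46, 50, 59, 78, 124, 820 → MAD = 46

46 ms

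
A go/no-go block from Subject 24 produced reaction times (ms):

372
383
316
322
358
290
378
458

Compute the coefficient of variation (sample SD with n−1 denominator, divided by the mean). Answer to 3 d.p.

0.144

n = 8, Σ = 2877, M = 359.6250
Σ(x−M)² = 18883.875; s = √(18883.875/7) = 51.9394
CV = 51.9394 / 359.6250 = 0.14443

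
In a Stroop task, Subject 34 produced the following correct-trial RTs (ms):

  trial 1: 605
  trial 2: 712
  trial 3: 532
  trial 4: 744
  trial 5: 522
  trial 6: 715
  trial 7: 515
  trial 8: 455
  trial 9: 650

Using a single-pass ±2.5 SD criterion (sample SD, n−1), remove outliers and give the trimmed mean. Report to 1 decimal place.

n = 9, ΣRT = 5450, M = 605.556
Σ(x−M)² = 87710.22; s = √(87710.22/8) = 104.708
Cutoffs: 605.556 ± 2.5·104.708 → [343.8, 867.3]
No RTs fall outside the cutoffs; all 9 retained. Mean = 5450/9 = 605.556

605.6 ms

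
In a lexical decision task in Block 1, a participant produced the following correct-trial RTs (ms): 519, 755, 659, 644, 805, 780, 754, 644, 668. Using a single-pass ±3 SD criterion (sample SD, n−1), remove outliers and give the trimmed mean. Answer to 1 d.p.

692.0 ms

n = 9, ΣRT = 6228, M = 692.000
Σ(x−M)² = 64528.00; s = √(64528.00/8) = 89.811
Cutoffs: 692.000 ± 3·89.811 → [422.6, 961.4]
No RTs fall outside the cutoffs; all 9 retained. Mean = 6228/9 = 692.000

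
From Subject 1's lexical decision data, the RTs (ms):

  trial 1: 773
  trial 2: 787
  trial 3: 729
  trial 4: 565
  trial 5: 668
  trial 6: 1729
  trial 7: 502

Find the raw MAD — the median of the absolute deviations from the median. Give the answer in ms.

61 ms

Sorted: 502, 565, 668, 729, 773, 787, 1729 → median = 729
|x − 729|: 44, 58, 0, 164, 61, 1000, 227
Sorted deviations: 0, 44, 58, 61, 164, 227, 1000 → MAD = 61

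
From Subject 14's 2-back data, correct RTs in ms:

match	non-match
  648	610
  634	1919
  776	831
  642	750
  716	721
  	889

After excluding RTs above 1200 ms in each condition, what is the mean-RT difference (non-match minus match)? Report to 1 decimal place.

77.0 ms

non-match: exclude 1919
M(match) = 3416/5 = 683.200
M(non-match) = 3801/5 = 760.200
Difference = 760.200 − 683.200 = 77.000 ms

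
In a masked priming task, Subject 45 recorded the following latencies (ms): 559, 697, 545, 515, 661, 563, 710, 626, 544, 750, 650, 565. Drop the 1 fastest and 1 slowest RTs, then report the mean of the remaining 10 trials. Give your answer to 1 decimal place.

Sorted: 515, 544, 545, 559, 563, 565, 626, 650, 661, 697, 710, 750
Drop lowest 1 (515) and highest 1 (750)
Remaining (n=10): Σ = 6120, mean = 6120/10 = 612.000

612.0 ms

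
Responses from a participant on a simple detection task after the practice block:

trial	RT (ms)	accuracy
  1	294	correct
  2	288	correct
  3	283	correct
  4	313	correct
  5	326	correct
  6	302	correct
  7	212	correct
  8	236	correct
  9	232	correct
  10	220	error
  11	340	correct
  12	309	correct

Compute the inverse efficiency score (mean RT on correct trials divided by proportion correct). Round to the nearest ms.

Correct trials (n=11): 294, 288, 283, 313, 326, 302, 212, 236, 232, 340, 309
Mean correct RT = 3135/11 = 285.0000 ms
Proportion correct = 11/12
IES = 285.0000 / (11/12) = 310.909 ms

311 ms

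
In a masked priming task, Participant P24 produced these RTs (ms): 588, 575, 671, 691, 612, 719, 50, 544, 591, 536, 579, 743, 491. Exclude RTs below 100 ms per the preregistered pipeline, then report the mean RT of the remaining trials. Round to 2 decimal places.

Excluded: 50
Retained (n=12): Σ = 7340
Mean = 7340/12 = 611.6667

611.67 ms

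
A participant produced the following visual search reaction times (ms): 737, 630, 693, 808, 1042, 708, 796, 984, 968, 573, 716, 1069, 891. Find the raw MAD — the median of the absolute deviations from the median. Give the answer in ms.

Sorted: 573, 630, 693, 708, 716, 737, 796, 808, 891, 968, 984, 1042, 1069 → median = 796
|x − 796|: 59, 166, 103, 12, 246, 88, 0, 188, 172, 223, 80, 273, 95
Sorted deviations: 0, 12, 59, 80, 88, 95, 103, 166, 172, 188, 223, 246, 273 → MAD = 103

103 ms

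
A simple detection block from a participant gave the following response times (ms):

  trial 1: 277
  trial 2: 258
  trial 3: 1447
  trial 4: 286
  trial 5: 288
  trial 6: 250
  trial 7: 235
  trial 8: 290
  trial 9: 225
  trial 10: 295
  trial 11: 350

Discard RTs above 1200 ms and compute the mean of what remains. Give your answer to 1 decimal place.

275.4 ms

Excluded: 1447
Retained (n=10): Σ = 2754
Mean = 2754/10 = 275.4000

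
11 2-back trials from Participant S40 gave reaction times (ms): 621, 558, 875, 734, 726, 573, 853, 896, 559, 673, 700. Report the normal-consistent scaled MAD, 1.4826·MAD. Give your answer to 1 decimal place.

188.3 ms

Sorted: 558, 559, 573, 621, 673, 700, 726, 734, 853, 875, 896 → median = 700
|x − 700| sorted: 0, 26, 27, 34, 79, 127, 141, 142, 153, 175, 196 → MAD = 127
Robust SD ≈ 1.4826 × 127 = 188.290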